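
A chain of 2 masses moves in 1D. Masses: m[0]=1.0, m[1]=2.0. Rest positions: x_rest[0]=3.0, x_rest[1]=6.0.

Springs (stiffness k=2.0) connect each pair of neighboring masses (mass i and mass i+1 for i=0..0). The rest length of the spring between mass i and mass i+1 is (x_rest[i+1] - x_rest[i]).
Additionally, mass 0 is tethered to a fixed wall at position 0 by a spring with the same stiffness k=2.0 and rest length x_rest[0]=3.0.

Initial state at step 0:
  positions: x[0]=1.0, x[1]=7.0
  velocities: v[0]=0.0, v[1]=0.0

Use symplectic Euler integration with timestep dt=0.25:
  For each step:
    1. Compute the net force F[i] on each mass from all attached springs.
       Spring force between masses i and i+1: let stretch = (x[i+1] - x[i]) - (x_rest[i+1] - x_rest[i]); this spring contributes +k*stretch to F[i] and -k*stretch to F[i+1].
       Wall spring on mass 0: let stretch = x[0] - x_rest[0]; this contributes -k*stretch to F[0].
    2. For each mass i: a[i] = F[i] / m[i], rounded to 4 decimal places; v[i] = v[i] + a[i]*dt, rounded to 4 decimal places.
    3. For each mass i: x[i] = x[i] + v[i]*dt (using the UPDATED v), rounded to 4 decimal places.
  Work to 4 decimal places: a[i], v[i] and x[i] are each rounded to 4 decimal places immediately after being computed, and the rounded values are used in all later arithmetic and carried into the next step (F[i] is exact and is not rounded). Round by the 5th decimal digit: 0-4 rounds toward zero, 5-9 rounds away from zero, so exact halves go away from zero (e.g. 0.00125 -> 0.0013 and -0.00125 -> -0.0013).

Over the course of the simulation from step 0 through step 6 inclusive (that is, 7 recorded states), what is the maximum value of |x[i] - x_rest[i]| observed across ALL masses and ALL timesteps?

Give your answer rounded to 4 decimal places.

Step 0: x=[1.0000 7.0000] v=[0.0000 0.0000]
Step 1: x=[1.6250 6.8125] v=[2.5000 -0.7500]
Step 2: x=[2.6953 6.4883] v=[4.2813 -1.2969]
Step 3: x=[3.9029 6.1145] v=[4.8302 -1.4952]
Step 4: x=[4.8991 5.7900] v=[3.9846 -1.2981]
Step 5: x=[5.3942 5.5973] v=[1.9805 -0.7708]
Step 6: x=[5.2404 5.5794] v=[-0.6151 -0.0716]
Max displacement = 2.3942

Answer: 2.3942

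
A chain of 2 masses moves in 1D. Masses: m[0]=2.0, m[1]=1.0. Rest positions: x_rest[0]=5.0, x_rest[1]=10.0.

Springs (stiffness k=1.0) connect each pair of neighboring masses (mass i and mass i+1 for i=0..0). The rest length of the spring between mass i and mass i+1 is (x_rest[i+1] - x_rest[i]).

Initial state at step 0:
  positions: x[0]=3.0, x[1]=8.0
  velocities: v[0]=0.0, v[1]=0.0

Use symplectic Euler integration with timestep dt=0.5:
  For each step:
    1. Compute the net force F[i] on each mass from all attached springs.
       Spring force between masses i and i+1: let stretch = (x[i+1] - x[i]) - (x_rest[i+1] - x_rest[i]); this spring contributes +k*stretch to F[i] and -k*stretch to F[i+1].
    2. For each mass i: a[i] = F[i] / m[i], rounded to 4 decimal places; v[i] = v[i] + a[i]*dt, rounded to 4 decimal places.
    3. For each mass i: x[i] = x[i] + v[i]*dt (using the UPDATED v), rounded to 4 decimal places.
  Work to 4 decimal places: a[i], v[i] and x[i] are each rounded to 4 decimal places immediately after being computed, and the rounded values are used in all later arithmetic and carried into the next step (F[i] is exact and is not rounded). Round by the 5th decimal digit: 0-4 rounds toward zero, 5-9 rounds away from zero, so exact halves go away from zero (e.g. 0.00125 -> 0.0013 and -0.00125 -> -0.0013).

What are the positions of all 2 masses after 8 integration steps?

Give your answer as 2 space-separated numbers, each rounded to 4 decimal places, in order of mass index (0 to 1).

Step 0: x=[3.0000 8.0000] v=[0.0000 0.0000]
Step 1: x=[3.0000 8.0000] v=[0.0000 0.0000]
Step 2: x=[3.0000 8.0000] v=[0.0000 0.0000]
Step 3: x=[3.0000 8.0000] v=[0.0000 0.0000]
Step 4: x=[3.0000 8.0000] v=[0.0000 0.0000]
Step 5: x=[3.0000 8.0000] v=[0.0000 0.0000]
Step 6: x=[3.0000 8.0000] v=[0.0000 0.0000]
Step 7: x=[3.0000 8.0000] v=[0.0000 0.0000]
Step 8: x=[3.0000 8.0000] v=[0.0000 0.0000]

Answer: 3.0000 8.0000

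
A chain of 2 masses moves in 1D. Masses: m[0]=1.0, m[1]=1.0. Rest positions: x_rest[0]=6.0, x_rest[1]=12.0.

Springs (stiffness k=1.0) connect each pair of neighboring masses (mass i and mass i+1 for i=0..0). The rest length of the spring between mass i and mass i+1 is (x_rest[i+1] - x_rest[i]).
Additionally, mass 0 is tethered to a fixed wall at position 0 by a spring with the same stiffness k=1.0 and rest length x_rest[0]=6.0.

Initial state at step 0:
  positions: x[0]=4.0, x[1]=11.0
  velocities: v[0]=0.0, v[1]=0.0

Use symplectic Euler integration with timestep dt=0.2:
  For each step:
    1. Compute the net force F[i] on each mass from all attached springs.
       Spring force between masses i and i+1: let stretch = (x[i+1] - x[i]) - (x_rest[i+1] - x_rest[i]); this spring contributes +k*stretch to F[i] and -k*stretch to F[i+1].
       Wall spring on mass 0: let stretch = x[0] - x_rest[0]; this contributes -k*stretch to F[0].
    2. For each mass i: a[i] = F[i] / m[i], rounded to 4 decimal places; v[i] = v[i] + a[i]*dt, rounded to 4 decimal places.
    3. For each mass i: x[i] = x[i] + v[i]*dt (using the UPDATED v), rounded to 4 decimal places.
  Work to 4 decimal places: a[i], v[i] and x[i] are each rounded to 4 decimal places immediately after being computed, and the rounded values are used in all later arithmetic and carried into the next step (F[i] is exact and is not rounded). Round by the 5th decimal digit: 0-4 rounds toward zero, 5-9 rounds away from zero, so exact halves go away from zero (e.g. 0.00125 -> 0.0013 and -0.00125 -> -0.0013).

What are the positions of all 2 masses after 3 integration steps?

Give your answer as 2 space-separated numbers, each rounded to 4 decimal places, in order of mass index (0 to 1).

Step 0: x=[4.0000 11.0000] v=[0.0000 0.0000]
Step 1: x=[4.1200 10.9600] v=[0.6000 -0.2000]
Step 2: x=[4.3488 10.8864] v=[1.1440 -0.3680]
Step 3: x=[4.6652 10.7913] v=[1.5818 -0.4755]

Answer: 4.6652 10.7913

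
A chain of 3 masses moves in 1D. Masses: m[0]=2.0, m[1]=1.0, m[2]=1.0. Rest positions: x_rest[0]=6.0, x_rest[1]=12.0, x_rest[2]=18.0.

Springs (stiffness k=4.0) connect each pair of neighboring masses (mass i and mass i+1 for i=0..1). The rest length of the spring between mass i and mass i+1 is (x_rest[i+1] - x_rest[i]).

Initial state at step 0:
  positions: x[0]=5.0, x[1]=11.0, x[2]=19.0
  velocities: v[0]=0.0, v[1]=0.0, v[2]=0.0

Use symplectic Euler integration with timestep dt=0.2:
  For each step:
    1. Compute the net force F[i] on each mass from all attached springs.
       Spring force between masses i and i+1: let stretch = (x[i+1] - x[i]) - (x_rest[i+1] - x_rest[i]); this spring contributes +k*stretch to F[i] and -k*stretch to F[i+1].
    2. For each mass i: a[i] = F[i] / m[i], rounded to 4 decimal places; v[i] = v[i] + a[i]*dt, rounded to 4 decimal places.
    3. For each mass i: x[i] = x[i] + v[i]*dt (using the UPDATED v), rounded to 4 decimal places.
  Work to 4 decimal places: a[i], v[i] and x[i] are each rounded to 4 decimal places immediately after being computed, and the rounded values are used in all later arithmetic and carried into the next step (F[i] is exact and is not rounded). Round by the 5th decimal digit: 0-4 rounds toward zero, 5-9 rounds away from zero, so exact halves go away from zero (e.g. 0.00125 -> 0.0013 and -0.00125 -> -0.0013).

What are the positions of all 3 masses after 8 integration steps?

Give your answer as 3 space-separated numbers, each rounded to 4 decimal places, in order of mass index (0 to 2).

Step 0: x=[5.0000 11.0000 19.0000] v=[0.0000 0.0000 0.0000]
Step 1: x=[5.0000 11.3200 18.6800] v=[0.0000 1.6000 -1.6000]
Step 2: x=[5.0256 11.8064 18.1424] v=[0.1280 2.4320 -2.6880]
Step 3: x=[5.1137 12.2216 17.5510] v=[0.4403 2.0762 -2.9568]
Step 4: x=[5.2904 12.3523 17.0669] v=[0.8835 0.6534 -2.4203]
Step 5: x=[5.5521 12.1074 16.7885] v=[1.3083 -1.2244 -1.3920]
Step 6: x=[5.8582 11.5626 16.7211] v=[1.5304 -2.7238 -0.3369]
Step 7: x=[6.1406 10.9305 16.7884] v=[1.4122 -3.1605 0.3363]
Step 8: x=[6.3262 10.4693 16.8784] v=[0.9282 -2.3061 0.4500]

Answer: 6.3262 10.4693 16.8784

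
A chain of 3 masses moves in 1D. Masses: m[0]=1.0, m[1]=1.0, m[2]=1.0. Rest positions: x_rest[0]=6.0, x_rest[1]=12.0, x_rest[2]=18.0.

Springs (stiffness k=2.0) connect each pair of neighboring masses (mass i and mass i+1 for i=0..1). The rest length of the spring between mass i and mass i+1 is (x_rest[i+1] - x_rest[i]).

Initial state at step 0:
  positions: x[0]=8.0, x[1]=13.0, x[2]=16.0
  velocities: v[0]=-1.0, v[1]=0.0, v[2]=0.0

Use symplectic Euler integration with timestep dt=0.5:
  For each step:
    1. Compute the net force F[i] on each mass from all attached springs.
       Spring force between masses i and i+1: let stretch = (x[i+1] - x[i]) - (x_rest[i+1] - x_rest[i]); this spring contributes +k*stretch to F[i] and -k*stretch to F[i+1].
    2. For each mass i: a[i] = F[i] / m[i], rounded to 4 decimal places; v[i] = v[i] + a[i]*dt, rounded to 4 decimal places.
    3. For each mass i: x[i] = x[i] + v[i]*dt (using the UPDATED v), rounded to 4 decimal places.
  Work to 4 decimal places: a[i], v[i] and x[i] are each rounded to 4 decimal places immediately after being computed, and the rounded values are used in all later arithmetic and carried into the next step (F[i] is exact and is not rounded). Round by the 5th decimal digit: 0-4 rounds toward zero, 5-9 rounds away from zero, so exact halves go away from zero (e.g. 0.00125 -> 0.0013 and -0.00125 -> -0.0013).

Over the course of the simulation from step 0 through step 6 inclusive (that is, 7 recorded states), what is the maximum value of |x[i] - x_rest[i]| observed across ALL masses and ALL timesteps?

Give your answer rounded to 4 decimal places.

Step 0: x=[8.0000 13.0000 16.0000] v=[-1.0000 0.0000 0.0000]
Step 1: x=[7.0000 12.0000 17.5000] v=[-2.0000 -2.0000 3.0000]
Step 2: x=[5.5000 11.2500 19.2500] v=[-3.0000 -1.5000 3.5000]
Step 3: x=[3.8750 11.6250 20.0000] v=[-3.2500 0.7500 1.5000]
Step 4: x=[3.1250 12.3125 19.5625] v=[-1.5000 1.3750 -0.8750]
Step 5: x=[3.9688 12.0313 18.5000] v=[1.6875 -0.5625 -2.1250]
Step 6: x=[5.8438 10.9532 17.2032] v=[3.7500 -2.1563 -2.5937]
Max displacement = 2.8750

Answer: 2.8750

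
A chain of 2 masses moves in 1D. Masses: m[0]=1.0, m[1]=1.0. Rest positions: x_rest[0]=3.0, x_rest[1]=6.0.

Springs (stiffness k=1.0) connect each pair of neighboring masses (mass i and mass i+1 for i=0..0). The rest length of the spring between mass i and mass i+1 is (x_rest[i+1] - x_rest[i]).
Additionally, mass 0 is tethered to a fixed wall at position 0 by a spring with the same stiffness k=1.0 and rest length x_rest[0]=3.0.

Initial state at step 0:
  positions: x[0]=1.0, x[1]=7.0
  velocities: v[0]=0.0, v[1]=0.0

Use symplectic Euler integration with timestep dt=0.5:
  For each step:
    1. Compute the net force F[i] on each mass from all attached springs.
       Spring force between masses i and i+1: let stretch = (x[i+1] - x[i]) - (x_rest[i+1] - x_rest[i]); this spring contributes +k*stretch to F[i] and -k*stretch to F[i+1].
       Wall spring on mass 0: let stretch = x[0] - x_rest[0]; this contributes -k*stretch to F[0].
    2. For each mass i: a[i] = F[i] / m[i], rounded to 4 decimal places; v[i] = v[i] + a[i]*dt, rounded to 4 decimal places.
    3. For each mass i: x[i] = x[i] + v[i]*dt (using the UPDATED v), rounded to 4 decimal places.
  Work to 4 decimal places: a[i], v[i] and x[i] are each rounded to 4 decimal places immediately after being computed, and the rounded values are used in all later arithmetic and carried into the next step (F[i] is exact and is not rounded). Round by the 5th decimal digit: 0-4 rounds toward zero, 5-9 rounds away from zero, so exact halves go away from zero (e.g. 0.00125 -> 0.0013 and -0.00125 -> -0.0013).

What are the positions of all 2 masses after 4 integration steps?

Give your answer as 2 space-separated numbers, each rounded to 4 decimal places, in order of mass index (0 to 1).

Answer: 4.6836 4.9180

Derivation:
Step 0: x=[1.0000 7.0000] v=[0.0000 0.0000]
Step 1: x=[2.2500 6.2500] v=[2.5000 -1.5000]
Step 2: x=[3.9375 5.2500] v=[3.3750 -2.0000]
Step 3: x=[4.9688 4.6719] v=[2.0625 -1.1563]
Step 4: x=[4.6836 4.9180] v=[-0.5704 0.4922]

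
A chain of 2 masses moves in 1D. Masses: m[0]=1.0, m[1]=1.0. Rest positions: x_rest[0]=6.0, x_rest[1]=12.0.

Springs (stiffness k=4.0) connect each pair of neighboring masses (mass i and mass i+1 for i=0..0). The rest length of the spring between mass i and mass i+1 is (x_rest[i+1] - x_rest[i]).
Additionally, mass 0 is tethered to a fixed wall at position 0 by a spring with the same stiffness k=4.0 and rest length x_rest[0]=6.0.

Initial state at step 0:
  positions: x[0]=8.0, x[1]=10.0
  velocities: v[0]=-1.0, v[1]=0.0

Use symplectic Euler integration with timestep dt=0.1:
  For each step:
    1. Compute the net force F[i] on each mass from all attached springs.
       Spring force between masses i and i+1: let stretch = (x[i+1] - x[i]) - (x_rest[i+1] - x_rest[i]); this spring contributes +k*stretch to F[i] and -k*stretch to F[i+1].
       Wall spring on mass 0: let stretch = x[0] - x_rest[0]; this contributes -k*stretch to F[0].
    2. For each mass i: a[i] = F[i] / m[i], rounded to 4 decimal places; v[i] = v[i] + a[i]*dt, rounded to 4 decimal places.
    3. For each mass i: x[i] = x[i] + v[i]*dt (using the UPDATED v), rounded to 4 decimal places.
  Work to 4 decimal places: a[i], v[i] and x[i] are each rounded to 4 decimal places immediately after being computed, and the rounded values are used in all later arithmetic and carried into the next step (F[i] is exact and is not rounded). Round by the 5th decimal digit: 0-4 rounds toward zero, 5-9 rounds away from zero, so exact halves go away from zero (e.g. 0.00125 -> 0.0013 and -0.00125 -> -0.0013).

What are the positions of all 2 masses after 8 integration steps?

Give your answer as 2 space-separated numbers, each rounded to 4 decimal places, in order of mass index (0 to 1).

Step 0: x=[8.0000 10.0000] v=[-1.0000 0.0000]
Step 1: x=[7.6600 10.1600] v=[-3.4000 1.6000]
Step 2: x=[7.1136 10.4600] v=[-5.4640 3.0000]
Step 3: x=[6.4165 10.8661] v=[-6.9709 4.0614]
Step 4: x=[5.6407 11.3343] v=[-7.7577 4.6816]
Step 5: x=[4.8671 11.8147] v=[-7.7365 4.8042]
Step 6: x=[4.1767 12.2572] v=[-6.9043 4.4252]
Step 7: x=[3.6424 12.6165] v=[-5.3428 3.5930]
Step 8: x=[3.3214 12.8568] v=[-3.2101 2.4034]

Answer: 3.3214 12.8568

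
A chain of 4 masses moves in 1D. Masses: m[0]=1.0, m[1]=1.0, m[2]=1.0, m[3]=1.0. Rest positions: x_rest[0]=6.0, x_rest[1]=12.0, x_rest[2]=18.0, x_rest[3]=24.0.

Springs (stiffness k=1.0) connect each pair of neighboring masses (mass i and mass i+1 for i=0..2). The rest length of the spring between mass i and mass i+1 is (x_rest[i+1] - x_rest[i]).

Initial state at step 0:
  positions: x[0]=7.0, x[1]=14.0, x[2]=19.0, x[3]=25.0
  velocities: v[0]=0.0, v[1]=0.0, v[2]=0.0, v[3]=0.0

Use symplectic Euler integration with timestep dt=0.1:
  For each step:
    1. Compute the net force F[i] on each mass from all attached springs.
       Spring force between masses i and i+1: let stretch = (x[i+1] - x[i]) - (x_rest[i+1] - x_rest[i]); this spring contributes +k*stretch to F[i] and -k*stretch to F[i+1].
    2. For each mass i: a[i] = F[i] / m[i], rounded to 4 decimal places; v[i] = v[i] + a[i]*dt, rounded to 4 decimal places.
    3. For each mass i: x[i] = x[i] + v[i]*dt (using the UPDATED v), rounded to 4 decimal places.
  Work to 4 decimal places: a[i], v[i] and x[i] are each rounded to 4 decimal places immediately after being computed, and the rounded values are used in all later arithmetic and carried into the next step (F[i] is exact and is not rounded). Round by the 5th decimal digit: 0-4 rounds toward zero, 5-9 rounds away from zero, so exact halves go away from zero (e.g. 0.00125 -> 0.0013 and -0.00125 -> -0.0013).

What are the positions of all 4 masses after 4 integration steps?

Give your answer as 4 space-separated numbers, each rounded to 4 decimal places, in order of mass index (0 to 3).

Answer: 7.0956 13.8089 19.0941 25.0015

Derivation:
Step 0: x=[7.0000 14.0000 19.0000 25.0000] v=[0.0000 0.0000 0.0000 0.0000]
Step 1: x=[7.0100 13.9800 19.0100 25.0000] v=[0.1000 -0.2000 0.1000 0.0000]
Step 2: x=[7.0297 13.9406 19.0296 25.0001] v=[0.1970 -0.3940 0.1960 0.0010]
Step 3: x=[7.0585 13.8830 19.0580 25.0005] v=[0.2881 -0.5762 0.2842 0.0040]
Step 4: x=[7.0956 13.8089 19.0941 25.0015] v=[0.3706 -0.7412 0.3610 0.0098]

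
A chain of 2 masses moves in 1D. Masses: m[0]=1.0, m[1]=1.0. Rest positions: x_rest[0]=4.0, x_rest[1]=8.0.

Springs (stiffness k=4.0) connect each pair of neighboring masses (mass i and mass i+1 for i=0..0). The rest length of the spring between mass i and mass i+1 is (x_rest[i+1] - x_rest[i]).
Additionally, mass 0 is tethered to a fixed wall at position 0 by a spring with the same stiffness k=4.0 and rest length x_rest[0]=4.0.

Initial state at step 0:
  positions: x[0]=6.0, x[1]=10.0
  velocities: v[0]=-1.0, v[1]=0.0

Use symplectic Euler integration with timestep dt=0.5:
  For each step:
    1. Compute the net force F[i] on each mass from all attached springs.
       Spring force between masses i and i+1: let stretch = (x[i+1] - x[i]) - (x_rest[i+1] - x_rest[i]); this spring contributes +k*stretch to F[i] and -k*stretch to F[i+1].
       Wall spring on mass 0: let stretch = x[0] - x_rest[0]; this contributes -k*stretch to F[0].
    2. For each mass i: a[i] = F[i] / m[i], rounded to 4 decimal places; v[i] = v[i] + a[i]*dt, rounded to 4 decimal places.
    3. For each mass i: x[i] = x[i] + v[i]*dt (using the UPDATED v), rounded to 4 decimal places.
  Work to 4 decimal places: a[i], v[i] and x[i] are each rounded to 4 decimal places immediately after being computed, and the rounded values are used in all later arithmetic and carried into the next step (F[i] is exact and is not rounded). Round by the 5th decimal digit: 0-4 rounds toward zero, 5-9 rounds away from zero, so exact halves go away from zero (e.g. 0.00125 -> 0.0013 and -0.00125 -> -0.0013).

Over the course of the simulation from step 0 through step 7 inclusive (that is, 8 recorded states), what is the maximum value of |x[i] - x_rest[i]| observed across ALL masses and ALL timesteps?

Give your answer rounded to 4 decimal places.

Step 0: x=[6.0000 10.0000] v=[-1.0000 0.0000]
Step 1: x=[3.5000 10.0000] v=[-5.0000 0.0000]
Step 2: x=[4.0000 7.5000] v=[1.0000 -5.0000]
Step 3: x=[4.0000 5.5000] v=[0.0000 -4.0000]
Step 4: x=[1.5000 6.0000] v=[-5.0000 1.0000]
Step 5: x=[2.0000 6.0000] v=[1.0000 0.0000]
Step 6: x=[4.5000 6.0000] v=[5.0000 0.0000]
Step 7: x=[4.0000 8.5000] v=[-1.0000 5.0000]
Max displacement = 2.5000

Answer: 2.5000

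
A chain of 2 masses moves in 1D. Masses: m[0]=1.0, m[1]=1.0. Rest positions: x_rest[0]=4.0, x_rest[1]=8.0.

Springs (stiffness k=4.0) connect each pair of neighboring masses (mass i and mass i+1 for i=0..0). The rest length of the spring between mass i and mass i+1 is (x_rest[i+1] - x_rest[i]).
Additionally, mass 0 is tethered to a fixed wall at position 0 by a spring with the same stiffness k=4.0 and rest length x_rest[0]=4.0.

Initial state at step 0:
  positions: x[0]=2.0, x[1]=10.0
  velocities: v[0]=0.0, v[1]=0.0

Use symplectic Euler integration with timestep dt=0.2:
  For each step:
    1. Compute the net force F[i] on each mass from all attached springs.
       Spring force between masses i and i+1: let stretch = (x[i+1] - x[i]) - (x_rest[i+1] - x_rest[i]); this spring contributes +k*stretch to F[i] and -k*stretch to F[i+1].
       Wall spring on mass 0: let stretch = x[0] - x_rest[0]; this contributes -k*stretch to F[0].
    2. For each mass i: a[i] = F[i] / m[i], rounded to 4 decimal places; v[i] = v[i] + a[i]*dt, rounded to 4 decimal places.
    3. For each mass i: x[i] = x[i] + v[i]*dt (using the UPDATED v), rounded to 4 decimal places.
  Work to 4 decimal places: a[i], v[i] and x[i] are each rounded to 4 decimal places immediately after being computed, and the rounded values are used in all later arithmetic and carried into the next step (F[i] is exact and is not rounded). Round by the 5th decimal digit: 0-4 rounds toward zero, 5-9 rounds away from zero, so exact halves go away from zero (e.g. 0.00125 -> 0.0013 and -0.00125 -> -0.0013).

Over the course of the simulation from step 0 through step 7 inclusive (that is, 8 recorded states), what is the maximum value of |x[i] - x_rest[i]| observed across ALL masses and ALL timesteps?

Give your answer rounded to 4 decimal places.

Step 0: x=[2.0000 10.0000] v=[0.0000 0.0000]
Step 1: x=[2.9600 9.3600] v=[4.8000 -3.2000]
Step 2: x=[4.4704 8.3360] v=[7.5520 -5.1200]
Step 3: x=[5.8840 7.3335] v=[7.0682 -5.0125]
Step 4: x=[6.5881 6.7391] v=[3.5206 -2.9721]
Step 5: x=[6.2623 6.7605] v=[-1.6291 0.1071]
Step 6: x=[5.0142 7.3422] v=[-6.2404 2.9085]
Step 7: x=[3.3363 8.1914] v=[-8.3894 4.2461]
Max displacement = 2.5881

Answer: 2.5881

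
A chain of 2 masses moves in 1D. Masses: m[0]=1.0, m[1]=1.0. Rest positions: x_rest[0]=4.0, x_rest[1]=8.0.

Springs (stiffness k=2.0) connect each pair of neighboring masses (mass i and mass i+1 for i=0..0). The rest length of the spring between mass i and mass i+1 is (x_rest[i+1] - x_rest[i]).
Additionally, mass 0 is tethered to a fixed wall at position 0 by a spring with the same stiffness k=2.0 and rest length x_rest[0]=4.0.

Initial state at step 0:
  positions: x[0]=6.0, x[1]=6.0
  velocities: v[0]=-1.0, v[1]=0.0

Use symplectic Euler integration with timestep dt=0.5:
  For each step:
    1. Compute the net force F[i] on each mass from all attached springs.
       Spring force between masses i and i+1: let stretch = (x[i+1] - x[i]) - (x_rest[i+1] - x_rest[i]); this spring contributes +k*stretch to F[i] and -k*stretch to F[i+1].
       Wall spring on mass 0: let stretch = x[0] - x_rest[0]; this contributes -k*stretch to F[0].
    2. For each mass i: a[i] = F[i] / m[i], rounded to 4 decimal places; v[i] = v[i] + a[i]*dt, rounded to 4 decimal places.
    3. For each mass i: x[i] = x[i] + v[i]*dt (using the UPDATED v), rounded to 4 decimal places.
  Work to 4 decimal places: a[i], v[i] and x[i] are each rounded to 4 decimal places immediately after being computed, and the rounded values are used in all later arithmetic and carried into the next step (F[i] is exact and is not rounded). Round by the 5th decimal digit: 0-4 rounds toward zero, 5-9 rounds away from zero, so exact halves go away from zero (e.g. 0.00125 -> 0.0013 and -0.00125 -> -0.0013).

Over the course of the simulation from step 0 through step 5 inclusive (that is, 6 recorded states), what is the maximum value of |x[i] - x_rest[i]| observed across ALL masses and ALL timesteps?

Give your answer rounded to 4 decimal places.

Step 0: x=[6.0000 6.0000] v=[-1.0000 0.0000]
Step 1: x=[2.5000 8.0000] v=[-7.0000 4.0000]
Step 2: x=[0.5000 9.2500] v=[-4.0000 2.5000]
Step 3: x=[2.6250 8.1250] v=[4.2500 -2.2500]
Step 4: x=[6.1875 6.2500] v=[7.1250 -3.7500]
Step 5: x=[6.6875 6.3438] v=[1.0000 0.1875]
Max displacement = 3.5000

Answer: 3.5000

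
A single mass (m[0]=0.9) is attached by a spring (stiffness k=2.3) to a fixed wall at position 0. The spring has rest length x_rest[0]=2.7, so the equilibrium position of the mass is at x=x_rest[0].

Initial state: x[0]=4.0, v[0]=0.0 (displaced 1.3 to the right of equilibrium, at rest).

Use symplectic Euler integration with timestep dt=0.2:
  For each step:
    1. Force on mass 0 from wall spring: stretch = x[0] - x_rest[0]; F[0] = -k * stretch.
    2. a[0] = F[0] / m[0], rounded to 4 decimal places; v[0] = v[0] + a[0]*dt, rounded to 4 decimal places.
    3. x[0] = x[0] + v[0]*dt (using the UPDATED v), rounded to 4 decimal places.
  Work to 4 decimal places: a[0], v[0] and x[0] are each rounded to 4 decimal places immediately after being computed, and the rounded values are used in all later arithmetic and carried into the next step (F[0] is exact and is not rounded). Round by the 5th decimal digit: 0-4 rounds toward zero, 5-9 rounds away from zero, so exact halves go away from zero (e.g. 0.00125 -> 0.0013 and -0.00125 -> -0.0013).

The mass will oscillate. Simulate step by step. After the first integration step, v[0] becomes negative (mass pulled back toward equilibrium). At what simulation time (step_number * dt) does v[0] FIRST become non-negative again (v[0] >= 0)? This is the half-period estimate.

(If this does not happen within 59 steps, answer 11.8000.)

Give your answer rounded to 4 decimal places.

Answer: 2.0000

Derivation:
Step 0: x=[4.0000] v=[0.0000]
Step 1: x=[3.8671] v=[-0.6644]
Step 2: x=[3.6149] v=[-1.2609]
Step 3: x=[3.2692] v=[-1.7285]
Step 4: x=[2.8653] v=[-2.0194]
Step 5: x=[2.4445] v=[-2.1039]
Step 6: x=[2.0498] v=[-1.9733]
Step 7: x=[1.7216] v=[-1.6410]
Step 8: x=[1.4934] v=[-1.1409]
Step 9: x=[1.3886] v=[-0.5242]
Step 10: x=[1.4178] v=[0.1461]
First v>=0 after going negative at step 10, time=2.0000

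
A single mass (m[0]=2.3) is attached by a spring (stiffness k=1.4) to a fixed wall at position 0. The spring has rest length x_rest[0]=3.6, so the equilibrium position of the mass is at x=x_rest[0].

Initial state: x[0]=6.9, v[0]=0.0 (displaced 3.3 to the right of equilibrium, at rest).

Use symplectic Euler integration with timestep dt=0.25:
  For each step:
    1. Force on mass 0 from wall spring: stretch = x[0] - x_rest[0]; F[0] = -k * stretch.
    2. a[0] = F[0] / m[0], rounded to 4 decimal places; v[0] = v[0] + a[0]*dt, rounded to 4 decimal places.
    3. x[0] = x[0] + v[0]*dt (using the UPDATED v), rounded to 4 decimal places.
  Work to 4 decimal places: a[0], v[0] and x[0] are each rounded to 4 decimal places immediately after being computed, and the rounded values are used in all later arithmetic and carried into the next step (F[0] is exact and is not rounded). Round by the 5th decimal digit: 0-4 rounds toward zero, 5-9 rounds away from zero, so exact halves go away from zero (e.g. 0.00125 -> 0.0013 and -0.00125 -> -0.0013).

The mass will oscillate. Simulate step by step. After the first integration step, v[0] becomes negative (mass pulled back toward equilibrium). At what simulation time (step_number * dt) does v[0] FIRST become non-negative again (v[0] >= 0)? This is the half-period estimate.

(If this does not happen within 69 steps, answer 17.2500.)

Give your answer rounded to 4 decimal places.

Answer: 4.2500

Derivation:
Step 0: x=[6.9000] v=[0.0000]
Step 1: x=[6.7745] v=[-0.5022]
Step 2: x=[6.5282] v=[-0.9853]
Step 3: x=[6.1705] v=[-1.4309]
Step 4: x=[5.7150] v=[-1.8221]
Step 5: x=[5.1790] v=[-2.1440]
Step 6: x=[4.5829] v=[-2.3843]
Step 7: x=[3.9494] v=[-2.5339]
Step 8: x=[3.3026] v=[-2.5871]
Step 9: x=[2.6671] v=[-2.5419]
Step 10: x=[2.0671] v=[-2.3999]
Step 11: x=[1.5255] v=[-2.1666]
Step 12: x=[1.0628] v=[-1.8509]
Step 13: x=[0.6966] v=[-1.4648]
Step 14: x=[0.4409] v=[-1.0230]
Step 15: x=[0.3053] v=[-0.5423]
Step 16: x=[0.2951] v=[-0.0409]
Step 17: x=[0.4106] v=[0.4620]
First v>=0 after going negative at step 17, time=4.2500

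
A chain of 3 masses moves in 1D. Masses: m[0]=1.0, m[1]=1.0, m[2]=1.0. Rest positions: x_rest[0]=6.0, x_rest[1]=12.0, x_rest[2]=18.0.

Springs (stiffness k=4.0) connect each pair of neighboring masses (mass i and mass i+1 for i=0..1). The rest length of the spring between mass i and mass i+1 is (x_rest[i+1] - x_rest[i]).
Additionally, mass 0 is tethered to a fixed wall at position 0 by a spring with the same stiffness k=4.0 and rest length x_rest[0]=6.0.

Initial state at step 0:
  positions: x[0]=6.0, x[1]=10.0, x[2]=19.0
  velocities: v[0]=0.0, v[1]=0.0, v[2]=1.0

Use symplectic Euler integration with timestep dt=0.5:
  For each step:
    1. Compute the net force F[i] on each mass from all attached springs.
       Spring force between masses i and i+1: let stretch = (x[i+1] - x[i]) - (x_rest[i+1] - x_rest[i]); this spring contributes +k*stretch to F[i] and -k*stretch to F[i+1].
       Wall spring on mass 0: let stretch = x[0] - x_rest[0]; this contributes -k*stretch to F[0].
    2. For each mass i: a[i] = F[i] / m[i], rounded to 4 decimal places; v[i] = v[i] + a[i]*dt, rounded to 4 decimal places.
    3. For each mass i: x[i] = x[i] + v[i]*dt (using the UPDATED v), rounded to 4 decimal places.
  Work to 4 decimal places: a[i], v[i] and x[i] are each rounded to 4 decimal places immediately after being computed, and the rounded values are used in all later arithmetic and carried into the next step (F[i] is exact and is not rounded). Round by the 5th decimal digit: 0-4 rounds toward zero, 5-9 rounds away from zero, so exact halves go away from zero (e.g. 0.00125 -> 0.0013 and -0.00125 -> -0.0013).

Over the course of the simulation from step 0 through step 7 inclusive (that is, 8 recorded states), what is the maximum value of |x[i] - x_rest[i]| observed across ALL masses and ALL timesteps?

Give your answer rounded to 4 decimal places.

Answer: 3.0000

Derivation:
Step 0: x=[6.0000 10.0000 19.0000] v=[0.0000 0.0000 1.0000]
Step 1: x=[4.0000 15.0000 16.5000] v=[-4.0000 10.0000 -5.0000]
Step 2: x=[9.0000 10.5000 18.5000] v=[10.0000 -9.0000 4.0000]
Step 3: x=[6.5000 12.5000 18.5000] v=[-5.0000 4.0000 0.0000]
Step 4: x=[3.5000 14.5000 18.5000] v=[-6.0000 4.0000 0.0000]
Step 5: x=[8.0000 9.5000 20.5000] v=[9.0000 -10.0000 4.0000]
Step 6: x=[6.0000 14.0000 17.5000] v=[-4.0000 9.0000 -6.0000]
Step 7: x=[6.0000 14.0000 17.0000] v=[0.0000 0.0000 -1.0000]
Max displacement = 3.0000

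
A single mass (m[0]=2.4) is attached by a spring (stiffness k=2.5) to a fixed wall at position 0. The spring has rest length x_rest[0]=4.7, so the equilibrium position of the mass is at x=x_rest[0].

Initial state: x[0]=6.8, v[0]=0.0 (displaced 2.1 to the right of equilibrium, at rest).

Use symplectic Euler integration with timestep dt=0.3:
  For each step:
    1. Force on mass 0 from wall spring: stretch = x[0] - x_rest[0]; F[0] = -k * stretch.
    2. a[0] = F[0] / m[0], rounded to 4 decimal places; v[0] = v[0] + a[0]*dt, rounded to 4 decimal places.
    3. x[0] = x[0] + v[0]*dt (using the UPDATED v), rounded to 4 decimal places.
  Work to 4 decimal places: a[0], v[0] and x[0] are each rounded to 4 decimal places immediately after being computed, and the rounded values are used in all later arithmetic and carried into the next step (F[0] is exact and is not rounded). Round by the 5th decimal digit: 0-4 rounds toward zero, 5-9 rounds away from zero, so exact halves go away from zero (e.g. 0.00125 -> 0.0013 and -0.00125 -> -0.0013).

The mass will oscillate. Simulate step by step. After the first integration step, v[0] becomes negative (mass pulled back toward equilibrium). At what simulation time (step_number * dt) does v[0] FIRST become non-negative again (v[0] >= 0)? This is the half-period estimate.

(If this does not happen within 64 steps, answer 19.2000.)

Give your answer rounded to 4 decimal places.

Answer: 3.3000

Derivation:
Step 0: x=[6.8000] v=[0.0000]
Step 1: x=[6.6031] v=[-0.6563]
Step 2: x=[6.2278] v=[-1.2510]
Step 3: x=[5.7093] v=[-1.7285]
Step 4: x=[5.0961] v=[-2.0439]
Step 5: x=[4.4458] v=[-2.1677]
Step 6: x=[3.8193] v=[-2.0883]
Step 7: x=[3.2754] v=[-1.8131]
Step 8: x=[2.8650] v=[-1.3679]
Step 9: x=[2.6267] v=[-0.7945]
Step 10: x=[2.5827] v=[-0.1466]
Step 11: x=[2.7372] v=[0.5151]
First v>=0 after going negative at step 11, time=3.3000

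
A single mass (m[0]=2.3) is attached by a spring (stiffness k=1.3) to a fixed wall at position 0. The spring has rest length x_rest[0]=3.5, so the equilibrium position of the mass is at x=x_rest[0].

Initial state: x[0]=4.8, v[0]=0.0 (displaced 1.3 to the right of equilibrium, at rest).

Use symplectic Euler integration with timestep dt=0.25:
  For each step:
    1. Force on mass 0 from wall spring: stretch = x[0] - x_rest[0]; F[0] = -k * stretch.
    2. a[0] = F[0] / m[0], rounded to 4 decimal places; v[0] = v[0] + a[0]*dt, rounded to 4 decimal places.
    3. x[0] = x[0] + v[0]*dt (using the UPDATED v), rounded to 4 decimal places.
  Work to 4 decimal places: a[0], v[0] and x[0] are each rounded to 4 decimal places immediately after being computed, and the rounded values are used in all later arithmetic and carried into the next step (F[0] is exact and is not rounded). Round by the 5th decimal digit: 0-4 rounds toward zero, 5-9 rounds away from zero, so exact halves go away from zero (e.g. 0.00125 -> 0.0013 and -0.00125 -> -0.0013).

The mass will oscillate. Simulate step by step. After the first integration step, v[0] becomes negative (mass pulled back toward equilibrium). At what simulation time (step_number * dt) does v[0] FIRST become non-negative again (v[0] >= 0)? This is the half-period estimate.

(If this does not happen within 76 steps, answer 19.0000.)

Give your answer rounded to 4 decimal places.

Answer: 4.2500

Derivation:
Step 0: x=[4.8000] v=[0.0000]
Step 1: x=[4.7541] v=[-0.1837]
Step 2: x=[4.6639] v=[-0.3609]
Step 3: x=[4.5326] v=[-0.5254]
Step 4: x=[4.3648] v=[-0.6713]
Step 5: x=[4.1664] v=[-0.7935]
Step 6: x=[3.9445] v=[-0.8877]
Step 7: x=[3.7069] v=[-0.9505]
Step 8: x=[3.4620] v=[-0.9797]
Step 9: x=[3.2184] v=[-0.9743]
Step 10: x=[2.9848] v=[-0.9345]
Step 11: x=[2.7694] v=[-0.8617]
Step 12: x=[2.5798] v=[-0.7585]
Step 13: x=[2.4227] v=[-0.6285]
Step 14: x=[2.3036] v=[-0.4763]
Step 15: x=[2.2268] v=[-0.3073]
Step 16: x=[2.1950] v=[-0.1274]
Step 17: x=[2.2093] v=[0.0570]
First v>=0 after going negative at step 17, time=4.2500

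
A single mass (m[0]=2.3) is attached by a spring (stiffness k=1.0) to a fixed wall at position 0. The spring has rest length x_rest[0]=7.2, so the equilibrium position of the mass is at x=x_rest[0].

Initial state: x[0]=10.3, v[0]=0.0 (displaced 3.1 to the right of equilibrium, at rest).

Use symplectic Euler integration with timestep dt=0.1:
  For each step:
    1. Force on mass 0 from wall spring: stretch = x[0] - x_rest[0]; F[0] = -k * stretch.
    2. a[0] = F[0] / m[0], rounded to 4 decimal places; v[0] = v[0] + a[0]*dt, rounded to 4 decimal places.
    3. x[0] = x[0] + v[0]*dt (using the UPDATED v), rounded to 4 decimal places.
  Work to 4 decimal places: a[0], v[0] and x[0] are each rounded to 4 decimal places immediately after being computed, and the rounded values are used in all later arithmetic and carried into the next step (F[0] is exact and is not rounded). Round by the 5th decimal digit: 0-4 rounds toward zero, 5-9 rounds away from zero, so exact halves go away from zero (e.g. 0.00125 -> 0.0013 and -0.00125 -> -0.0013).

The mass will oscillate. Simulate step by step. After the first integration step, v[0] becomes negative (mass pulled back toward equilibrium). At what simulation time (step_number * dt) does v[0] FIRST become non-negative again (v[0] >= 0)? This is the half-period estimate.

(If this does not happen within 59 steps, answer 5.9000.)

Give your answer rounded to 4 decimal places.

Step 0: x=[10.3000] v=[0.0000]
Step 1: x=[10.2865] v=[-0.1348]
Step 2: x=[10.2596] v=[-0.2690]
Step 3: x=[10.2194] v=[-0.4020]
Step 4: x=[10.1661] v=[-0.5333]
Step 5: x=[10.0999] v=[-0.6623]
Step 6: x=[10.0211] v=[-0.7884]
Step 7: x=[9.9300] v=[-0.9111]
Step 8: x=[9.8270] v=[-1.0298]
Step 9: x=[9.7126] v=[-1.1440]
Step 10: x=[9.5873] v=[-1.2532]
Step 11: x=[9.4516] v=[-1.3570]
Step 12: x=[9.3061] v=[-1.4549]
Step 13: x=[9.1515] v=[-1.5465]
Step 14: x=[8.9884] v=[-1.6314]
Step 15: x=[8.8175] v=[-1.7092]
Step 16: x=[8.6396] v=[-1.7795]
Step 17: x=[8.4554] v=[-1.8421]
Step 18: x=[8.2657] v=[-1.8967]
Step 19: x=[8.0714] v=[-1.9430]
Step 20: x=[7.8733] v=[-1.9809]
Step 21: x=[7.6723] v=[-2.0102]
Step 22: x=[7.4692] v=[-2.0307]
Step 23: x=[7.2650] v=[-2.0424]
Step 24: x=[7.0605] v=[-2.0452]
Step 25: x=[6.8566] v=[-2.0391]
Step 26: x=[6.6542] v=[-2.0242]
Step 27: x=[6.4542] v=[-2.0005]
Step 28: x=[6.2574] v=[-1.9681]
Step 29: x=[6.0647] v=[-1.9271]
Step 30: x=[5.8769] v=[-1.8777]
Step 31: x=[5.6949] v=[-1.8202]
Step 32: x=[5.5194] v=[-1.7548]
Step 33: x=[5.3512] v=[-1.6817]
Step 34: x=[5.1911] v=[-1.6013]
Step 35: x=[5.0397] v=[-1.5140]
Step 36: x=[4.8977] v=[-1.4201]
Step 37: x=[4.7657] v=[-1.3200]
Step 38: x=[4.6443] v=[-1.2142]
Step 39: x=[4.5340] v=[-1.1031]
Step 40: x=[4.4353] v=[-0.9872]
Step 41: x=[4.3486] v=[-0.8670]
Step 42: x=[4.2743] v=[-0.7430]
Step 43: x=[4.2127] v=[-0.6158]
Step 44: x=[4.1641] v=[-0.4859]
Step 45: x=[4.1287] v=[-0.3539]
Step 46: x=[4.1067] v=[-0.2204]
Step 47: x=[4.0981] v=[-0.0859]
Step 48: x=[4.1030] v=[0.0490]
First v>=0 after going negative at step 48, time=4.8000

Answer: 4.8000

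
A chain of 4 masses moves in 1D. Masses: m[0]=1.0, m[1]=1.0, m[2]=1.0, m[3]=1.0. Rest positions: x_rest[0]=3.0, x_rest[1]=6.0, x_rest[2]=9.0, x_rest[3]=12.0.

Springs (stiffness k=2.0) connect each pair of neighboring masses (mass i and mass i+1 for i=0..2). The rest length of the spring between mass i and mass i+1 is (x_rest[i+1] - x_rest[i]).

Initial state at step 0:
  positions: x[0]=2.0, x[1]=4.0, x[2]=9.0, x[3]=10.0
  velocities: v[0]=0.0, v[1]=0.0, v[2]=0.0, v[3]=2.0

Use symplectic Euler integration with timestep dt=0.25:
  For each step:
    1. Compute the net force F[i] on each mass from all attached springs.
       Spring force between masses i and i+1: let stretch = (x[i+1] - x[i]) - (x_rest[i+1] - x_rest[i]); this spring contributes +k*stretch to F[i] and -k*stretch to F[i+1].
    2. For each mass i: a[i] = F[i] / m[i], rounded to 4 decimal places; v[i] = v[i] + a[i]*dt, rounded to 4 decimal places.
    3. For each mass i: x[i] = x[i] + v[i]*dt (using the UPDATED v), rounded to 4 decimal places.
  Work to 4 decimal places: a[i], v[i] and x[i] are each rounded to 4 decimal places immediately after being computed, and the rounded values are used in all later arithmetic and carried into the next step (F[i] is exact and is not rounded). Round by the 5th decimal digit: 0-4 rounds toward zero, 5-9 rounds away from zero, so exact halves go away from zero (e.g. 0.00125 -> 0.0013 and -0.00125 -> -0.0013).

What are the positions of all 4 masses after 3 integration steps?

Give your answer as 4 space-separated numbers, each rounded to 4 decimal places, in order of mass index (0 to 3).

Step 0: x=[2.0000 4.0000 9.0000 10.0000] v=[0.0000 0.0000 0.0000 2.0000]
Step 1: x=[1.8750 4.3750 8.5000 10.7500] v=[-0.5000 1.5000 -2.0000 3.0000]
Step 2: x=[1.6875 4.9531 7.7656 11.5938] v=[-0.7500 2.3125 -2.9375 3.3750]
Step 3: x=[1.5332 5.4746 7.1582 12.3340] v=[-0.6172 2.0860 -2.4297 2.9609]

Answer: 1.5332 5.4746 7.1582 12.3340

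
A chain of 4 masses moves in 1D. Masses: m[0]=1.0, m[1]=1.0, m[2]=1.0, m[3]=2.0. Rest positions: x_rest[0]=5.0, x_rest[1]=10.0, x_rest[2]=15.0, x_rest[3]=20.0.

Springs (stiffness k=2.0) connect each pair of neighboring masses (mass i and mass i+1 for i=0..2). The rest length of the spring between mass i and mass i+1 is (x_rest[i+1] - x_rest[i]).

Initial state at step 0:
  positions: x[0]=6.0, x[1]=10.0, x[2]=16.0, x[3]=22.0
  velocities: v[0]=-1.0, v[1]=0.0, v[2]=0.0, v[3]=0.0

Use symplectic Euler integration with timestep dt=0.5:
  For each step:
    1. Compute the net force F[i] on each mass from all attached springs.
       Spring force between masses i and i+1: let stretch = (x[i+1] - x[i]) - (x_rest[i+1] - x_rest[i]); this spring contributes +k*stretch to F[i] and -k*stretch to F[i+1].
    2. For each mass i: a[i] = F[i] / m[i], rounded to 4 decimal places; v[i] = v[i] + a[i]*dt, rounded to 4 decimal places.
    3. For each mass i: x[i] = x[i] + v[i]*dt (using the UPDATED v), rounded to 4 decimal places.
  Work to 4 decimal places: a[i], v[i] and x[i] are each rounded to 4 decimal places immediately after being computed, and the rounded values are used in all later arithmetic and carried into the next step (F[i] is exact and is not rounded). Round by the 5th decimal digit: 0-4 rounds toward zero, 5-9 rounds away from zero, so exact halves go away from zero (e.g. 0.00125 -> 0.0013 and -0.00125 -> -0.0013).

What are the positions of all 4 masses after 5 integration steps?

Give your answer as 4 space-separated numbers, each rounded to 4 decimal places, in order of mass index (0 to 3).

Answer: 6.6173 10.5352 15.0488 20.6494

Derivation:
Step 0: x=[6.0000 10.0000 16.0000 22.0000] v=[-1.0000 0.0000 0.0000 0.0000]
Step 1: x=[5.0000 11.0000 16.0000 21.7500] v=[-2.0000 2.0000 0.0000 -0.5000]
Step 2: x=[4.5000 11.5000 16.3750 21.3125] v=[-1.0000 1.0000 0.7500 -0.8750]
Step 3: x=[5.0000 10.9375 16.7813 20.8906] v=[1.0000 -1.1250 0.8125 -0.8438]
Step 4: x=[5.9688 10.3282 16.3203 20.6914] v=[1.9375 -1.2187 -0.9220 -0.3985]
Step 5: x=[6.6173 10.5352 15.0488 20.6494] v=[1.2969 0.4140 -2.5430 -0.0841]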